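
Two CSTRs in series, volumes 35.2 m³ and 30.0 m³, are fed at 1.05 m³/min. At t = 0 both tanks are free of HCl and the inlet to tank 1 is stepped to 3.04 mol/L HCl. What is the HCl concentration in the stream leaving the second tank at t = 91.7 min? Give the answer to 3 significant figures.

Time constants: τᵢ = Vᵢ/Q for each well-mixed tank.
τ₁ = 35.2/1.05 = 33.524 min; τ₂ = 30.0/1.05 = 28.571 min.
Tank 1: C₁ = C_in(1 − e^(−t/τ₁)). Tank 2 (τ₁ ≠ τ₂): C₂ = C_in[1 − (τ₁ e^(−t/τ₁) − τ₂ e^(−t/τ₂))/(τ₁ − τ₂)].
At t = 91.7: e^(−t/τ₁) = 0.064870, e^(−t/τ₂) = 0.040377.
C₂ = 3.04·[1 − (33.524·0.064870 − 28.571·0.040377)/(4.9524)] = 3.04·0.79382 = 2.4132 mol/L.

2.41 mol/L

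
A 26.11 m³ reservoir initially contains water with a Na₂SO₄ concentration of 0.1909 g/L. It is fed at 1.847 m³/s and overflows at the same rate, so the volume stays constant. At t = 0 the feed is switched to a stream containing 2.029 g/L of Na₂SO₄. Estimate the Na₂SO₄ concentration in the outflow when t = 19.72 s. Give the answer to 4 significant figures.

Species balance on the tank: V dC/dt = Q(C_in − C).
So dC/dt = (C_in − C)/τ with τ = V/Q = 26.11/1.847 = 14.1364 s.
Solution: C(t) = C_in + (C₀ − C_in) e^(−t/τ).
C(19.72) = 2.029 + (0.1909 − 2.029)·e^(−19.72/14.1364) = 2.029 + (-1.83810)·0.247839 = 1.57345 g/L.

1.573 g/L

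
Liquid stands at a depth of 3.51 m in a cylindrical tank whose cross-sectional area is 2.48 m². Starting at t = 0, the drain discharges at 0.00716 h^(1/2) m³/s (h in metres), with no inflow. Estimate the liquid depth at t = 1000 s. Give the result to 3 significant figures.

0.185 m

Unsteady balance on liquid volume: A dh/dt = −0.00716 √h.
This is separable: 2 d(√h)/dt = −0.00716/A, so √h = √h₀ − (0.00716/(2A)) t.
√h = √3.51 − 0.00716·1000/(2·2.48) = 1.8735 − 1.4435 = 0.42995.
h = 0.42995² = 0.18486 m.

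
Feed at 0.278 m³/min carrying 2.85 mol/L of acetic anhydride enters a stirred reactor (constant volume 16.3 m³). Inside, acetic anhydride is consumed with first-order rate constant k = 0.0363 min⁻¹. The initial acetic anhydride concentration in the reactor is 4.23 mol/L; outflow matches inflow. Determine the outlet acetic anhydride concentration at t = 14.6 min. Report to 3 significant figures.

V dC/dt = Q(C_in − C) − k V C.
This is linear with rate a = Q/V + k = 0.053355 min⁻¹.
C_ss = Q C_in/(Q + kV) = 0.91101 mol/L; C(t) = C_ss + (C₀ − C_ss) e^(−a t).
C(14.6) = 0.91101 + (3.3190)·e^(−0.053355·14.6) = 0.91101 + (3.3190)·0.45887 = 2.4340 mol/L.

2.43 mol/L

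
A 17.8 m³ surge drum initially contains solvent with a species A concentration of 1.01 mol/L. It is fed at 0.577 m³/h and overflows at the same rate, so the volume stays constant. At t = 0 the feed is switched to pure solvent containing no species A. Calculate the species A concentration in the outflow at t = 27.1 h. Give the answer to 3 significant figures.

0.420 mol/L

Unsteady species balance (constant V, well mixed): V dC/dt = Q(C_in − C).
Time constant τ = V/Q = 17.8/0.577 = 30.849 h.
Integrating: C(t) = C_in + (C₀ − C_in) e^(−t/τ).
C(27.1) = 0 + (1.01 − 0)·e^(−27.1/30.849) = 0 + (1.0100)·0.41542 = 0.41957 mol/L.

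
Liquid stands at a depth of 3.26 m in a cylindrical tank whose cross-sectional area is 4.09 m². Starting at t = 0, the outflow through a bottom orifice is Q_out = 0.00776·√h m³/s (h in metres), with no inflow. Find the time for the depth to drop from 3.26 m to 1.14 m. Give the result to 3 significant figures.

A dh/dt = −Q_out = −0.00776 √h.
This is separable: 2 d(√h)/dt = −0.00776/A, so √h = √h₀ − (0.00776/(2A)) t.
t = 2A(√h₀ − √h)/0.00776 = 2·4.09·(√3.26 − √1.14)/0.00776
  = 8.1800 × (1.8055 − 1.0677) / 0.00776 = 777.77 s.

778 s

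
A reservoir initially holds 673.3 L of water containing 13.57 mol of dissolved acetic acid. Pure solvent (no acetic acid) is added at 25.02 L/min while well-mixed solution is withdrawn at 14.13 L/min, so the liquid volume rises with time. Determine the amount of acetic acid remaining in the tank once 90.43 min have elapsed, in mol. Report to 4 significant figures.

Total volume: dV/dt = Q_in − Q_out = 10.8900 L/min, so V(t) = 673.3 + 10.8900 t and V(90.43) = 1658.08 L.
No acetic acid enters, so dm/dt = −Q_out · (m/V).
Separate: dm/m = −Q_out dt/V(t) ⇒ ln(m/m₀) = −(Q_out/(Q_in−Q_out)) ln(V/V₀).
m = m₀ (V₀/V)^(Q_out/(Q_in−Q_out)) = 13.57 × (673.3/1658.08)^(1.29752) = 4.21438 mol.

4.214 mol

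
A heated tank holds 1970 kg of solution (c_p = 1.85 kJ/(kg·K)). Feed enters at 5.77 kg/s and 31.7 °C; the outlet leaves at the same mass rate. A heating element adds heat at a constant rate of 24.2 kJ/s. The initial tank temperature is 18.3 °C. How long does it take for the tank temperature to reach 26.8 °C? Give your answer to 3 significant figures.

267 s

First-law balance (no shaft work): M c_p dT/dt = ṁ c_p (T_in − T) + 24.2.
τ = M/ṁ = 341.42 s; T_ss = T_in + Q̇/(ṁ c_p) = 33.967 °C.
T(t) = T_ss + (T₀ − T_ss) e^(−t/τ). Set T = 26.8:
e^(−t/τ) = (26.8 − 33.967)/(18.3 − 33.967) = 0.45746
t = −341.42 · ln(0.45746) = 267.01 s.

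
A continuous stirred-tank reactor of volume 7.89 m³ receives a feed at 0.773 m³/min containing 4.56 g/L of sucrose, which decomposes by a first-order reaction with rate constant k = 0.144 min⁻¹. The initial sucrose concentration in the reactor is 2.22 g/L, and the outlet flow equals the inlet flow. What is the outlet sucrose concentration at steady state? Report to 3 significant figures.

1.85 g/L

Species balance: V dC/dt = Q C_in − Q C − k V C.
Steady state (dC/dt = 0): C_ss = Q C_in/(Q + kV) = C_in/(1 + kV/Q).
C_ss = 0.773·4.56/(0.773 + 0.144·7.89) = 3.5249/1.9092 = 1.8463 g/L.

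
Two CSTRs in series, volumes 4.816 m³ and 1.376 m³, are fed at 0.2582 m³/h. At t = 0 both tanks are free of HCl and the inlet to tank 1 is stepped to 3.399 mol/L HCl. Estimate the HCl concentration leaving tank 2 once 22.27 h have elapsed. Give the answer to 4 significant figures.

Species balance on tank i: dCᵢ/dt = (Cᵢ₋₁ − Cᵢ)/τᵢ with τᵢ = Vᵢ/Q.
τ₁ = 4.816/0.2582 = 18.6522 h; τ₂ = 1.376/0.2582 = 5.32920 h.
Tank 1: C₁ = C_in(1 − e^(−t/τ₁)). Tank 2 (τ₁ ≠ τ₂): C₂ = C_in[1 − (τ₁ e^(−t/τ₁) − τ₂ e^(−t/τ₂))/(τ₁ − τ₂)].
At t = 22.27: e^(−t/τ₁) = 0.303019, e^(−t/τ₂) = 0.0153159.
C₂ = 3.399·[1 − (18.6522·0.303019 − 5.32920·0.0153159)/(13.3230)] = 3.399·0.581900 = 1.97788 mol/L.

1.978 mol/L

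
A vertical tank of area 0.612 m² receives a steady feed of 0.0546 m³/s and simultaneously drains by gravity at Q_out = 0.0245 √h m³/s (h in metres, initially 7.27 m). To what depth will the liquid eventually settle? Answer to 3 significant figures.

A dh/dt = Q_in − 0.0245 √h. Steady state requires inflow = outflow:
Q_in = 0.0245 √h_ss ⇒ √h_ss = 0.0546/0.0245 = 2.2286.
h_ss = 2.2286² = 4.9665 m. (Since h₀ = 7.27 m > h_ss, the level will fall toward this value.)

4.97 m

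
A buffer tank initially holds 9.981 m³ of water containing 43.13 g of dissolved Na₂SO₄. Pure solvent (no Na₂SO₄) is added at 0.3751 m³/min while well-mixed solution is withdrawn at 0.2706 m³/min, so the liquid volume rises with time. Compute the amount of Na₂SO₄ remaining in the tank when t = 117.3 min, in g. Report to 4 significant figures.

Total volume: dV/dt = Q_in − Q_out = 0.104500 m³/min, so V(t) = 9.981 + 0.104500 t and V(117.3) = 22.2388 m³.
Solute balance: dm/dt = 0 − Q_out C = −Q_out m/V(t).
dm/m = −Q_out dt/(V₀ + 0.104500 t); integrating gives ln(m/m₀) = −(Q_out/(Q_in−Q_out)) ln(V/V₀).
m = m₀ (V₀/V)^(Q_out/(Q_in−Q_out)) = 43.13 × (9.981/22.2388)^(2.58947) = 5.41754 g.

5.418 g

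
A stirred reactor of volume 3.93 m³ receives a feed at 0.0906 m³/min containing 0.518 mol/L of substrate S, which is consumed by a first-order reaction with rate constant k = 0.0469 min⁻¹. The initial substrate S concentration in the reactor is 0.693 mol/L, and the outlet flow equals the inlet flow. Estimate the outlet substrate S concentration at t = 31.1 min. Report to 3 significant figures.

0.230 mol/L

Species balance: V dC/dt = Q C_in − Q C − k V C.
dC/dt = (Q/V) C_in − (Q/V + k) C; effective rate a = Q/V + k = 0.023053 + 0.0469 = 0.069953 min⁻¹.
C_ss = Q C_in/(Q + kV) = 0.17071 mol/L; C(t) = C_ss + (C₀ − C_ss) e^(−a t).
C(31.1) = 0.17071 + (0.52229)·e^(−0.069953·31.1) = 0.17071 + (0.52229)·0.11355 = 0.23001 mol/L.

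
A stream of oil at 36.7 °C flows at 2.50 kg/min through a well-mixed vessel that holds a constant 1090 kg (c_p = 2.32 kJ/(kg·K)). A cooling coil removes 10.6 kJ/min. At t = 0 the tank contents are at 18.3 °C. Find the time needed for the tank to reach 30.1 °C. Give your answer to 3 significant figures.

M c_p dT/dt = ṁ c_p (T_in − T) − Q̇.
τ = M/ṁ = 436.00 min; T_ss = T_in − Q̇/(ṁ c_p) = 34.872 °C.
T(t) = T_ss + (T₀ − T_ss) e^(−t/τ). Set T = 30.1:
e^(−t/τ) = (30.1 − 34.872)/(18.3 − 34.872) = 0.28797
t = −436.00 · ln(0.28797) = 542.77 min.

543 min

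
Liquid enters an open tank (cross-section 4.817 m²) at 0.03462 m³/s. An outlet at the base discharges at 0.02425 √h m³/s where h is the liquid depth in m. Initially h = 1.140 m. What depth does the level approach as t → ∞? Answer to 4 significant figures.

2.038 m

Volume balance on the tank: A dh/dt = Q_in − 0.02425 √h. At steady state dh/dt = 0:
Q_in = 0.02425 √h_ss ⇒ √h_ss = 0.03462/0.02425 = 1.42763.
h_ss = 1.42763² = 2.03812 m. (Since h₀ = 1.140 m < h_ss, the level will rise toward this value.)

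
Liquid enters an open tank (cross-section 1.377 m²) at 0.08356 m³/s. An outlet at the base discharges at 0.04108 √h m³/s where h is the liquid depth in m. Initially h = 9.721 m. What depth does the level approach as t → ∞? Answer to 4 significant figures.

4.137 m

A dh/dt = Q_in − 0.04108 √h. Steady state requires inflow = outflow:
Q_in = 0.04108 √h_ss ⇒ √h_ss = 0.08356/0.04108 = 2.03408.
h_ss = 2.03408² = 4.13748 m. (Since h₀ = 9.721 m > h_ss, the level will fall toward this value.)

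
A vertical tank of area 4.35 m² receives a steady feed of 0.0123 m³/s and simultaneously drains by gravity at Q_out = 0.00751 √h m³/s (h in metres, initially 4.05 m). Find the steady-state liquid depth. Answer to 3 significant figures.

Level balance: A dh/dt = 0.0123 − 0.00751 √h. Setting dh/dt = 0:
Q_in = 0.00751 √h_ss ⇒ √h_ss = 0.0123/0.00751 = 1.6378.
h_ss = 1.6378² = 2.6824 m. (Since h₀ = 4.05 m > h_ss, the level will fall toward this value.)

2.68 m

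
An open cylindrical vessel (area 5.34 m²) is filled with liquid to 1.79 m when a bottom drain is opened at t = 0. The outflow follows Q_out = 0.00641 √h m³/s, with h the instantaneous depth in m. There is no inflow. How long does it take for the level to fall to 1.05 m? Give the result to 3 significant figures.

Unsteady balance on liquid volume: A dh/dt = −0.00641 √h.
∫ h^(−1/2) dh = −(0.00641/A) ∫ dt, giving 2√h = 2√h₀ − (0.00641/A) t.
t = 2A(√h₀ − √h)/0.00641 = 2·5.34·(√1.79 − √1.05)/0.00641
  = 10.680 × (1.3379 − 1.0247) / 0.00641 = 521.86 s.

522 s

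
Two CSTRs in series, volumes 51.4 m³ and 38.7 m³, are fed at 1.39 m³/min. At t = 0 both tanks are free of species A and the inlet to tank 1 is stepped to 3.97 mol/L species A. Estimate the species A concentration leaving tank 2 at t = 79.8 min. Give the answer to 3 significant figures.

Time constants: τᵢ = Vᵢ/Q for each well-mixed tank.
τ₁ = 51.4/1.39 = 36.978 min; τ₂ = 38.7/1.39 = 27.842 min.
Tank 1: C₁ = C_in(1 − e^(−t/τ₁)). Tank 2 (τ₁ ≠ τ₂): C₂ = C_in[1 − (τ₁ e^(−t/τ₁) − τ₂ e^(−t/τ₂))/(τ₁ − τ₂)].
At t = 79.8: e^(−t/τ₁) = 0.11555, e^(−t/τ₂) = 0.056915.
C₂ = 3.97·[1 − (36.978·0.11555 − 27.842·0.056915)/(9.1367)] = 3.97·0.70576 = 2.8019 mol/L.

2.80 mol/L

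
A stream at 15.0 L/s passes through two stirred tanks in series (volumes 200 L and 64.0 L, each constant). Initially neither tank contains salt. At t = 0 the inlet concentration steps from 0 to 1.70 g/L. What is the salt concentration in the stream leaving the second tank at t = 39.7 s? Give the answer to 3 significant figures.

1.57 g/L

Species balance on tank i: dCᵢ/dt = (Cᵢ₋₁ − Cᵢ)/τᵢ with τᵢ = Vᵢ/Q.
τ₁ = 200/15.0 = 13.333 s; τ₂ = 64.0/15.0 = 4.2667 s.
Solving the cascade with C₁(0)=C₂(0)=0 gives C₂(t) = C_in[1 − (τ₁ e^(−t/τ₁) − τ₂ e^(−t/τ₂))/(τ₁ − τ₂)].
At t = 39.7: e^(−t/τ₁) = 0.050920, e^(−t/τ₂) = 9.0997e-05.
C₂ = 1.70·[1 − (13.333·0.050920 − 4.2667·9.0997e-05)/(9.0667)] = 1.70·0.92516 = 1.5728 g/L.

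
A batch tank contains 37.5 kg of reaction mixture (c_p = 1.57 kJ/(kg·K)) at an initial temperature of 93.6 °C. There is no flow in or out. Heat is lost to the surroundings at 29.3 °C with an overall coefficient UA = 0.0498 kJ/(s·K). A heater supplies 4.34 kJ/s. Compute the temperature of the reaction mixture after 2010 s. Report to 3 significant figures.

112 °C

Energy balance: M c_p dT/dt = −UA(T − T_amb) + Q̇.
dT/dt = (T_ss − T)/τ with T_ss = T_amb + Q̇/UA = 29.3 + 4.34/0.0498 = 116.45 °C, τ = M c_p/UA = 37.5·1.57/0.0498 = 1182.2 s.
T approaches T_ss exponentially: T(t) = T_ss + (T₀ − T_ss) e^(−t/τ).
T(2010) = 116.45 + (-22.849)·0.18265 = 112.28 °C.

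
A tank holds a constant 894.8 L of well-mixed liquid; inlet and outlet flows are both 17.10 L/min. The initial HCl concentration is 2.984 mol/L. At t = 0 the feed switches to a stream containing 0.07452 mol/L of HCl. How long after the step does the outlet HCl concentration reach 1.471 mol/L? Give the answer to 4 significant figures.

38.41 min

Species balance: V dC/dt = Q(C_in − C) ⇒ τ = V/Q = 52.3275 min.
C(t) = C_in + (C₀ − C_in) e^(−t/τ). Set C = 1.471 and solve for t:
e^(−t/τ) = (C − C_in)/(C₀ − C_in) = (1.471 − 0.07452)/(2.984 − 0.07452) = 0.479976
t = −τ ln(…) = 52.3275 × 0.734020 = 38.4094 min.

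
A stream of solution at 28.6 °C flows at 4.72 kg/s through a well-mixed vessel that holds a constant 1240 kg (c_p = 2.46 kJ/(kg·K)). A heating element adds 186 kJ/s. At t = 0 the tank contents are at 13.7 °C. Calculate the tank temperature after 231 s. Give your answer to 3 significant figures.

31.8 °C

M c_p dT/dt = ṁ c_p (T_in − T) + Q̇.
τ = M/ṁ = 262.71 s; T_ss = T_in + Q̇/(ṁ c_p) = 28.6 + 186/(4.72·2.46) = 44.619 °C.
This is linear first-order; T(t) = T_ss + (T₀ − T_ss) e^(−t/τ).
T(231) = 44.619 + (-30.919)·e^(−231/262.71) = 44.619 + (-30.919)·0.41508 = 31.785 °C.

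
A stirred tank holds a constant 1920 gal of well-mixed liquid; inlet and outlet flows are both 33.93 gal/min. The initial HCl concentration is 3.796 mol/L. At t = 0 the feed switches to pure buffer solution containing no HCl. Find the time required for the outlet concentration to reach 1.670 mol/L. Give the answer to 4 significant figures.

46.47 min

Species balance: V dC/dt = Q(C_in − C) ⇒ τ = V/Q = 56.5871 min.
C(t) = C_in + (C₀ − C_in) e^(−t/τ). Set C = 1.670 and solve for t:
e^(−t/τ) = (C − C_in)/(C₀ − C_in) = (1.670 − 0)/(3.796 − 0) = 0.439937
t = −τ ln(…) = 56.5871 × 0.821124 = 46.4650 min.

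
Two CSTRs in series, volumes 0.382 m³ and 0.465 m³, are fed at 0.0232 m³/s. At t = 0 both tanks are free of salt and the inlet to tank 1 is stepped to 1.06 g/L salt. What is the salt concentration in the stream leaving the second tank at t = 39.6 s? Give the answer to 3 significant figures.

Species balance on tank i: dCᵢ/dt = (Cᵢ₋₁ − Cᵢ)/τᵢ with τᵢ = Vᵢ/Q.
τ₁ = 0.382/0.0232 = 16.466 s; τ₂ = 0.465/0.0232 = 20.043 s.
Solving the cascade with C₁(0)=C₂(0)=0 gives C₂(t) = C_in[1 − (τ₁ e^(−t/τ₁) − τ₂ e^(−t/τ₂))/(τ₁ − τ₂)].
At t = 39.6: e^(−t/τ₁) = 0.090263, e^(−t/τ₂) = 0.13866.
C₂ = 1.06·[1 − (16.466·0.090263 − 20.043·0.13866)/(-3.5776)] = 1.06·0.63861 = 0.67692 g/L.

0.677 g/L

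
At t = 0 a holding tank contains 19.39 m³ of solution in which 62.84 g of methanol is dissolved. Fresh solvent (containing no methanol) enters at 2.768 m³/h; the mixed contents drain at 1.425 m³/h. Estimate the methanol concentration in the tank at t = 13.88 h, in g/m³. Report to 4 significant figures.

Let m(t) be the amount of methanol. Volume: V(t) = V₀ + (Q_in − Q_out) t = 19.39 + 1.34300 t; V(13.88) = 38.0308 m³.
No methanol enters, so dm/dt = −Q_out · (m/V).
dm/m = −Q_out dt/(V₀ + 1.34300 t); integrating gives ln(m/m₀) = −(Q_out/(Q_in−Q_out)) ln(V/V₀).
m = m₀ (V₀/V)^(Q_out/(Q_in−Q_out)) = 62.84 × (19.39/38.0308)^(1.06106) = 30.7479 g.
C = m/V = 30.7479/38.0308 = 0.808499 g/m³.

0.8085 g/m³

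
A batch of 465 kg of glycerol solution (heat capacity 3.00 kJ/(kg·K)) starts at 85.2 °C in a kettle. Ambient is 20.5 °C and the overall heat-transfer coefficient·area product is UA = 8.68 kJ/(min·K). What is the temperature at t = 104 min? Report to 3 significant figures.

M c_p dT/dt = −UA(T − T_amb).
dT/dt = (T_ss − T)/τ with T_ss = T_amb = 20.500 °C, τ = M c_p/UA = 465·3.00/8.68 = 160.71 min.
Solution: T(t) = T_ss + (T₀ − T_ss) e^(−t/τ).
T(104) = 20.500 + (64.700)·0.52356 = 54.374 °C.

54.4 °C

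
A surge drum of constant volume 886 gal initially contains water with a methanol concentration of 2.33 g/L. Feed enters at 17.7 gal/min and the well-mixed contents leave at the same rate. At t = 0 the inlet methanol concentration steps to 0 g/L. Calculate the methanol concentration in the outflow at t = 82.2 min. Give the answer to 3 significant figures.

0.451 g/L

Unsteady species balance (constant V, well mixed): V dC/dt = Q(C_in − C).
So dC/dt = (C_in − C)/τ with τ = V/Q = 886/17.7 = 50.056 min.
C approaches C_in exponentially: C(t) = C_in + (C₀ − C_in) e^(−t/τ).
C(82.2) = 0 + (2.33 − 0)·e^(−82.2/50.056) = 0 + (2.3300)·0.19356 = 0.45101 g/L.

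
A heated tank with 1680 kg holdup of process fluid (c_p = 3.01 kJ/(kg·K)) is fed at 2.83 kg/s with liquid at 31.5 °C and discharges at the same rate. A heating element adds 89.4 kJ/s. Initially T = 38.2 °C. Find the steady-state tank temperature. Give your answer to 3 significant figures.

M c_p dT/dt = ṁ c_p (T_in − T) + Q̇.
At steady state dT/dt = 0 ⇒ T_ss = T_in + Q̇/(ṁ c_p) = 31.5 + 89.4/(2.83·3.01) = 41.995 °C.

42.0 °C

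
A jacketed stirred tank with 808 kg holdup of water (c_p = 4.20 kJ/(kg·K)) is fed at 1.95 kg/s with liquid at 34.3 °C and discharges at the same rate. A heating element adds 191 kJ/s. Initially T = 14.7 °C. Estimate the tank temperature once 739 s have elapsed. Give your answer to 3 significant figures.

Unsteady energy balance on the tank contents: M c_p dT/dt = ṁ c_p (T_in − T) + 191.
τ = M/ṁ = 414.36 s; T_ss = T_in + Q̇/(ṁ c_p) = 34.3 + 191/(1.95·4.20) = 57.621 °C.
Integrating: T(t) = T_ss + (T₀ − T_ss) e^(−t/τ).
T(739) = 57.621 + (-42.921)·e^(−739/414.36) = 57.621 + (-42.921)·0.16805 = 50.408 °C.

50.4 °C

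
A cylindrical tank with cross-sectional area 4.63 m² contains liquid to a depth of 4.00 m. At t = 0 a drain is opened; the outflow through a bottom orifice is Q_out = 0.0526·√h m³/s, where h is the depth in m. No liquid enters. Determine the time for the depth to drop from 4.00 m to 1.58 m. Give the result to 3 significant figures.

131 s

With no inflow, A dh/dt = −0.0526 √h.
This is separable: 2 d(√h)/dt = −0.0526/A, so √h = √h₀ − (0.0526/(2A)) t.
t = 2A(√h₀ − √h)/0.0526 = 2·4.63·(√4.00 − √1.58)/0.0526
  = 9.2600 × (2.0000 − 1.2570) / 0.0526 = 130.81 s.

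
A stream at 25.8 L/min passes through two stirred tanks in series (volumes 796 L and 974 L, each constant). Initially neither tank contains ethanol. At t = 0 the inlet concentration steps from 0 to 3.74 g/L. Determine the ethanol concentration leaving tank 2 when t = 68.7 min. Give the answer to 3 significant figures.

Each tank obeys Vᵢ dCᵢ/dt = Q(Cᵢ₋₁ − Cᵢ), so τᵢ = Vᵢ/Q.
τ₁ = 796/25.8 = 30.853 min; τ₂ = 974/25.8 = 37.752 min.
Solving the cascade with C₁(0)=C₂(0)=0 gives C₂(t) = C_in[1 − (τ₁ e^(−t/τ₁) − τ₂ e^(−t/τ₂))/(τ₁ − τ₂)].
At t = 68.7: e^(−t/τ₁) = 0.10788, e^(−t/τ₂) = 0.16206.
C₂ = 3.74·[1 − (30.853·0.10788 − 37.752·0.16206)/(-6.8992)] = 3.74·0.59565 = 2.2277 g/L.

2.23 g/L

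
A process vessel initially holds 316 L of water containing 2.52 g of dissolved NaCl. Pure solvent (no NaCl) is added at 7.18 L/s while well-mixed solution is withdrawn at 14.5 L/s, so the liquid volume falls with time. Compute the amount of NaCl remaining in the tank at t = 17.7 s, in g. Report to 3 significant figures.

Let m(t) be the amount of NaCl. Volume: V(t) = V₀ + (Q_in − Q_out) t = 316 − 7.3200 t; V(17.7) = 186.44 L.
No NaCl enters, so dm/dt = −Q_out · (m/V).
Separate: dm/m = −Q_out dt/V(t) ⇒ ln(m/m₀) = −(Q_out/(Q_in−Q_out)) ln(V/V₀).
m = m₀ (V₀/V)^(Q_out/(Q_in−Q_out)) = 2.52 × (316/186.44)^(-1.9809) = 0.88607 g.

0.886 g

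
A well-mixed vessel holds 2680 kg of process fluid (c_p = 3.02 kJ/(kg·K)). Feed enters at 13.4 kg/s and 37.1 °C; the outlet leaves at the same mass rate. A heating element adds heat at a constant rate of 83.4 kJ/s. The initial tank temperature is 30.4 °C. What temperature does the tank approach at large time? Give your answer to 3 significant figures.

39.2 °C

Unsteady energy balance on the tank contents: M c_p dT/dt = ṁ c_p (T_in − T) + 83.4.
At steady state dT/dt = 0 ⇒ T_ss = T_in + Q̇/(ṁ c_p) = 37.1 + 83.4/(13.4·3.02) = 39.161 °C.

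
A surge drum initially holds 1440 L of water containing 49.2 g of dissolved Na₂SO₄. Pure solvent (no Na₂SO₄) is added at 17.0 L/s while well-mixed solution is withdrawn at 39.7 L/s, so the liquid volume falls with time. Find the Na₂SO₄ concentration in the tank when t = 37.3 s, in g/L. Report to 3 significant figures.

Let m(t) be the amount of Na₂SO₄. Volume: V(t) = V₀ + (Q_in − Q_out) t = 1440 − 22.700 t; V(37.3) = 593.29 L.
No Na₂SO₄ enters, so dm/dt = −Q_out · (m/V).
dm/m = −Q_out dt/(V₀ − 22.700 t); integrating gives ln(m/m₀) = −(Q_out/(Q_in−Q_out)) ln(V/V₀).
m = m₀ (V₀/V)^(Q_out/(Q_in−Q_out)) = 49.2 × (1440/593.29)^(-1.7489) = 10.435 g.
C = m/V = 10.435/593.29 = 0.017588 g/L.

0.0176 g/L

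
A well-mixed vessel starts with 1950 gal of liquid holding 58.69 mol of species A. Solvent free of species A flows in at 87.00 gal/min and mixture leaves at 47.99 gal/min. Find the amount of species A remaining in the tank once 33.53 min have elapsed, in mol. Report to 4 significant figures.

Let m(t) be the amount of species A. Volume: V(t) = V₀ + (Q_in − Q_out) t = 1950 + 39.0100 t; V(33.53) = 3258.01 gal.
Species balance (pure solvent in): dm/dt = −Q_out · m/V(t).
dm/m = −Q_out dt/(V₀ + 39.0100 t); integrating gives ln(m/m₀) = −(Q_out/(Q_in−Q_out)) ln(V/V₀).
m = m₀ (V₀/V)^(Q_out/(Q_in−Q_out)) = 58.69 × (1950/3258.01)^(1.23020) = 31.2127 mol.

31.21 mol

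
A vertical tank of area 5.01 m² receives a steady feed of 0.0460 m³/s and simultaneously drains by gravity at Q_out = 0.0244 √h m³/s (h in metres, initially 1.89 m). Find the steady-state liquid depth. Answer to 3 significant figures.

3.55 m

Level balance: A dh/dt = 0.0460 − 0.0244 √h. Setting dh/dt = 0:
Q_in = 0.0244 √h_ss ⇒ √h_ss = 0.0460/0.0244 = 1.8852.
h_ss = 1.8852² = 3.5542 m. (Since h₀ = 1.89 m < h_ss, the level will rise toward this value.)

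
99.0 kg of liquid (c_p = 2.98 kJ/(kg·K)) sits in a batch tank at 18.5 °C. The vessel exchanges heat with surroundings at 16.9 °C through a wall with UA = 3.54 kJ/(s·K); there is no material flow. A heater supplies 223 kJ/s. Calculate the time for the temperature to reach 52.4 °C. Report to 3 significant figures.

66.9 s

Lumped-capacitance energy balance: M c_p dT/dt = UA(T_amb − T) + Q̇.
τ = M c_p/UA = 83.339 s; T_ss = T_amb + Q̇/UA = 16.9 + 223/3.54 = 79.894 °C.
T(t) = T_ss + (T₀ − T_ss)e^(−t/τ); set T = 52.4:
t = −τ ln[(T − T_ss)/(T₀ − T_ss)] = −83.339 · ln(0.44783) = 66.949 s.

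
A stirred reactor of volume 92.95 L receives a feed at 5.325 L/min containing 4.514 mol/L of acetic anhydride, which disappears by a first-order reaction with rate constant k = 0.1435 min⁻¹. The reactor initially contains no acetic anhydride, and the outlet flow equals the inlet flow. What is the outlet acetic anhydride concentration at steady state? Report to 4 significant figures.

Accumulation = in − out − consumed: V dC/dt = Q C_in − Q C − k V C.
At steady state: 0 = Q C_in − (Q + kV) C_ss, so C_ss = Q C_in/(Q + kV).
C_ss = 5.325·4.514/(5.325 + 0.1435·92.95) = 24.0371/18.6633 = 1.28793 mol/L.

1.288 mol/L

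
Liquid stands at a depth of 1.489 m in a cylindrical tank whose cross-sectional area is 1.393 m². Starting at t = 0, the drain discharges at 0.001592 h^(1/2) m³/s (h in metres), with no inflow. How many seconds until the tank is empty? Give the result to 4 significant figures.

2135 s

A dh/dt = −Q_out = −0.001592 √h.
∫ h^(−1/2) dh = −(0.001592/A) ∫ dt, giving 2√h = 2√h₀ − (0.001592/A) t.
Set h = 0: 2√h₀ = (0.001592/A) t_empty ⇒ t_empty = 2A√h₀/0.001592.
t_empty = 2·1.393·√1.489/0.001592 = 2.78600·1.22025/0.001592 = 2135.43 s.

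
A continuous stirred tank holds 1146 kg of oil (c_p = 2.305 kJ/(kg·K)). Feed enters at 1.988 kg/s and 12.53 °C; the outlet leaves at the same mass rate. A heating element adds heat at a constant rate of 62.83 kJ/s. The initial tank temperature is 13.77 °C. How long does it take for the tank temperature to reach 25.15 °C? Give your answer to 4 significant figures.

Energy balance: M c_p dT/dt = ṁ c_p (T_in − T) + 62.83.
τ = M/ṁ = 576.459 s; T_ss = T_in + Q̇/(ṁ c_p) = 26.2413 °C.
T(t) = T_ss + (T₀ − T_ss) e^(−t/τ). Set T = 25.15:
e^(−t/τ) = (25.15 − 26.2413)/(13.77 − 26.2413) = 0.0875075
t = −576.459 · ln(0.0875075) = 1404.27 s.

1404 s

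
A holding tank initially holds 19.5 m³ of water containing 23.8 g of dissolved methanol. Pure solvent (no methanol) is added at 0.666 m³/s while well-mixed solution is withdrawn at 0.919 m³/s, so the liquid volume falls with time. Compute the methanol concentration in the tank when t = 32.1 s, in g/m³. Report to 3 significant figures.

Total volume: dV/dt = Q_in − Q_out = -0.25300 m³/s, so V(t) = 19.5 − 0.25300 t and V(32.1) = 11.379 m³.
No methanol enters, so dm/dt = −Q_out · (m/V).
Separate: dm/m = −Q_out dt/V(t) ⇒ ln(m/m₀) = −(Q_out/(Q_in−Q_out)) ln(V/V₀).
m = m₀ (V₀/V)^(Q_out/(Q_in−Q_out)) = 23.8 × (19.5/11.379)^(-3.6324) = 3.3636 g.
C = m/V = 3.3636/11.379 = 0.29560 g/m³.

0.296 g/m³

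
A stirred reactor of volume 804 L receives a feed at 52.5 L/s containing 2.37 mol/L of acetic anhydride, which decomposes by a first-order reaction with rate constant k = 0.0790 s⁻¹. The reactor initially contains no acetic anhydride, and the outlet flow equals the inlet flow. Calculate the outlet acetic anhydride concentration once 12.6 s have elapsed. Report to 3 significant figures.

Species balance: V dC/dt = Q C_in − Q C − k V C.
dC/dt = (Q/V) C_in − (Q/V + k) C; effective rate a = Q/V + k = 0.065299 + 0.0790 = 0.14430 s⁻¹.
C_ss = Q C_in/(Q + kV) = 1.0725 mol/L; C(t) = C_ss + (C₀ − C_ss) e^(−a t).
C(12.6) = 1.0725 + (-1.0725)·e^(−0.14430·12.6) = 1.0725 + (-1.0725)·0.16232 = 0.89839 mol/L.

0.898 mol/L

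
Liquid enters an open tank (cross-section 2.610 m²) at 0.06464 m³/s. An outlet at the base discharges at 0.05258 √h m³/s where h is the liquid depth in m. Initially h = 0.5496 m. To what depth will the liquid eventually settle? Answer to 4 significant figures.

A dh/dt = Q_in − 0.05258 √h. Steady state requires inflow = outflow:
Q_in = 0.05258 √h_ss ⇒ √h_ss = 0.06464/0.05258 = 1.22936.
h_ss = 1.22936² = 1.51134 m. (Since h₀ = 0.5496 m < h_ss, the level will rise toward this value.)

1.511 m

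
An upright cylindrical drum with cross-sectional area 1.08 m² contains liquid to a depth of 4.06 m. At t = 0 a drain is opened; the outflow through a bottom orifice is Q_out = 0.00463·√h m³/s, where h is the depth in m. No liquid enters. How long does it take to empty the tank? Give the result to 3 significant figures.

A dh/dt = −Q_out = −0.00463 √h.
Separate and integrate: 2(√h − √h₀) = −(0.00463/A) t.
Set h = 0: 2√h₀ = (0.00463/A) t_empty ⇒ t_empty = 2A√h₀/0.00463.
t_empty = 2·1.08·√4.06/0.00463 = 2.1600·2.0149/0.00463 = 940.02 s.

940 s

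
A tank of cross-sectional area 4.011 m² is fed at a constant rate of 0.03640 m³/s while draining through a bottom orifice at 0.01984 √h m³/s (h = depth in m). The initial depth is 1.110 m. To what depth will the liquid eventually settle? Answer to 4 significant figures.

Unsteady balance on liquid volume: A dh/dt = Q_in − 0.01984 √h. At steady state dh/dt = 0:
Q_in = 0.01984 √h_ss ⇒ √h_ss = 0.03640/0.01984 = 1.83468.
h_ss = 1.83468² = 3.36604 m. (Since h₀ = 1.110 m < h_ss, the level will rise toward this value.)

3.366 m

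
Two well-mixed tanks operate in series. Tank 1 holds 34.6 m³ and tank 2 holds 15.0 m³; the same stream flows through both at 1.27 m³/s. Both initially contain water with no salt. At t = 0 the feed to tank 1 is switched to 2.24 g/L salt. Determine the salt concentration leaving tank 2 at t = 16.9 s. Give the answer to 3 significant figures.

Time constants: τᵢ = Vᵢ/Q for each well-mixed tank.
τ₁ = 34.6/1.27 = 27.244 s; τ₂ = 15.0/1.27 = 11.811 s.
Solving the cascade with C₁(0)=C₂(0)=0 gives C₂(t) = C_in[1 − (τ₁ e^(−t/τ₁) − τ₂ e^(−t/τ₂))/(τ₁ − τ₂)].
At t = 16.9: e^(−t/τ₁) = 0.53777, e^(−t/τ₂) = 0.23910.
C₂ = 2.24·[1 − (27.244·0.53777 − 11.811·0.23910)/(15.433)] = 2.24·0.23365 = 0.52338 g/L.

0.523 g/L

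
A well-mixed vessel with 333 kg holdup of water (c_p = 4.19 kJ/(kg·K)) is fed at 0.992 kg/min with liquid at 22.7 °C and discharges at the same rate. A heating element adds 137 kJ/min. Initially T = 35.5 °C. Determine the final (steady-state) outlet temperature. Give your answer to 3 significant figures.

First-law balance (no shaft work): M c_p dT/dt = ṁ c_p (T_in − T) + 137.
At steady state dT/dt = 0 ⇒ T_ss = T_in + Q̇/(ṁ c_p) = 22.7 + 137/(0.992·4.19) = 55.661 °C.

55.7 °C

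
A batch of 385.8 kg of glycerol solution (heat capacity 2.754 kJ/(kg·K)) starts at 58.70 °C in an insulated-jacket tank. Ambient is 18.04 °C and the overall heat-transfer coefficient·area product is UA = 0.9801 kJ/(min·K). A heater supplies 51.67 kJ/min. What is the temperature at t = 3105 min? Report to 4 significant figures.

70.07 °C

M c_p dT/dt = −UA(T − T_amb) + Q̇.
dT/dt = (T_ss − T)/τ with T_ss = T_amb + Q̇/UA = 18.04 + 51.67/0.9801 = 70.7591 °C, τ = M c_p/UA = 385.8·2.754/0.9801 = 1084.07 min.
Integrating: T(t) = T_ss + (T₀ − T_ss) e^(−t/τ).
T(3105) = 70.7591 + (-12.0591)·0.0570278 = 70.0714 °C.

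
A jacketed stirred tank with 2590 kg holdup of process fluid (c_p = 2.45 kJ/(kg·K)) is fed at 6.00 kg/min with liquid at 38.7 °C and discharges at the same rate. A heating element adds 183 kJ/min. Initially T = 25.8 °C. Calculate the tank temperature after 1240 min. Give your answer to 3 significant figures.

Energy balance: M c_p dT/dt = ṁ c_p (T_in − T) + 183.
τ = M/ṁ = 431.67 min; T_ss = T_in + Q̇/(ṁ c_p) = 38.7 + 183/(6.00·2.45) = 51.149 °C.
Integrating: T(t) = T_ss + (T₀ − T_ss) e^(−t/τ).
T(1240) = 51.149 + (-25.349)·e^(−1240/431.67) = 51.149 + (-25.349)·0.056552 = 49.715 °C.

49.7 °C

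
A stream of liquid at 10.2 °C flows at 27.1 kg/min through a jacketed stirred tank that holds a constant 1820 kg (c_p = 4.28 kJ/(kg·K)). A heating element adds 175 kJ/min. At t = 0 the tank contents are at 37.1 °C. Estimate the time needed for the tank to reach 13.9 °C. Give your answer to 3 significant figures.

Heat balance on the well-mixed liquid: M c_p dT/dt = ṁ c_p (T_in − T) + 175.
τ = M/ṁ = 67.159 min; T_ss = T_in + Q̇/(ṁ c_p) = 11.709 °C.
T(t) = T_ss + (T₀ − T_ss) e^(−t/τ). Set T = 13.9:
e^(−t/τ) = (13.9 − 11.709)/(37.1 − 11.709) = 0.086298
t = −67.159 · ln(0.086298) = 164.53 min.

165 min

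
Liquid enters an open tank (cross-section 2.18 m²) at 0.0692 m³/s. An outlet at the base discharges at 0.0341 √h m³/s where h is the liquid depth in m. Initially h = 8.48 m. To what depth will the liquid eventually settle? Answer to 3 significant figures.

Mass balance (ρ constant): A dh/dt = Q_in − 0.0341 √h. At steady state dh/dt = 0:
Q_in = 0.0341 √h_ss ⇒ √h_ss = 0.0692/0.0341 = 2.0293.
h_ss = 2.0293² = 4.1182 m. (Since h₀ = 8.48 m > h_ss, the level will fall toward this value.)

4.12 m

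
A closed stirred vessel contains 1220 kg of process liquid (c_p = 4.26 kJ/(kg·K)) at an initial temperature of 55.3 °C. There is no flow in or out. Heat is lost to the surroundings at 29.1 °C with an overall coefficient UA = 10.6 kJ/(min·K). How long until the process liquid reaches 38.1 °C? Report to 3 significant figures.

M c_p dT/dt = −UA(T − T_amb).
τ = M c_p/UA = 490.30 min; T_ss = T_amb = 29.100 °C.
T(t) = T_ss + (T₀ − T_ss)e^(−t/τ); set T = 38.1:
t = −τ ln[(T − T_ss)/(T₀ − T_ss)] = −490.30 · ln(0.34351) = 523.90 min.

524 min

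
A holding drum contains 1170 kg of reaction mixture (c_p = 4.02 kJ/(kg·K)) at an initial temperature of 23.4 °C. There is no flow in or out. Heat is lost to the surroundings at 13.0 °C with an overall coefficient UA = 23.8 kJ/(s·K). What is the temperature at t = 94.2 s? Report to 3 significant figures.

19.5 °C

Lumped-capacitance energy balance: M c_p dT/dt = UA(T_amb − T).
dT/dt = (T_ss − T)/τ with T_ss = T_amb = 13.000 °C, τ = M c_p/UA = 1170·4.02/23.8 = 197.62 s.
This is linear first-order; T(t) = T_ss + (T₀ − T_ss) e^(−t/τ).
T(94.2) = 13.000 + (10.400)·0.62085 = 19.457 °C.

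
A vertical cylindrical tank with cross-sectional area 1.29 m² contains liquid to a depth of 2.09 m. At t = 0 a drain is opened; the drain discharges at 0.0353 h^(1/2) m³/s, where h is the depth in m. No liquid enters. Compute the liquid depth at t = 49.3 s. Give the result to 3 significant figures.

A dh/dt = −Q_out = −0.0353 √h.
This is separable: 2 d(√h)/dt = −0.0353/A, so √h = √h₀ − (0.0353/(2A)) t.
√h = √2.09 − 0.0353·49.3/(2·1.29) = 1.4457 − 0.67453 = 0.77115.
h = 0.77115² = 0.59468 m.

0.595 m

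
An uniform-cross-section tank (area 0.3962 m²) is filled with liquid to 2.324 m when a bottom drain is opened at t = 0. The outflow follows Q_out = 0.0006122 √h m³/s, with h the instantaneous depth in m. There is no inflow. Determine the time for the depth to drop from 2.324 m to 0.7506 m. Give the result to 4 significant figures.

A dh/dt = −Q_out = −0.0006122 √h.
∫ h^(−1/2) dh = −(0.0006122/A) ∫ dt, giving 2√h = 2√h₀ − (0.0006122/A) t.
t = 2A(√h₀ − √h)/0.0006122 = 2·0.3962·(√2.324 − √0.7506)/0.0006122
  = 0.792400 × (1.52447 − 0.866372) / 0.0006122 = 851.805 s.

851.8 s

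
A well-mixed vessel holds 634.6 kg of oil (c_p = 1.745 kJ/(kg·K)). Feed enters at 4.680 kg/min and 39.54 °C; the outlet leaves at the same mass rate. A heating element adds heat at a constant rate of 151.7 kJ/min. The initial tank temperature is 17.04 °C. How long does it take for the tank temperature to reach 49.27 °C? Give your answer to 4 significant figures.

208.2 min

Heat balance on the well-mixed liquid: M c_p dT/dt = ṁ c_p (T_in − T) + 151.7.
τ = M/ṁ = 135.598 min; T_ss = T_in + Q̇/(ṁ c_p) = 58.1157 °C.
T(t) = T_ss + (T₀ − T_ss) e^(−t/τ). Set T = 49.27:
e^(−t/τ) = (49.27 − 58.1157)/(17.04 − 58.1157) = 0.215350
t = −135.598 · ln(0.215350) = 208.210 min.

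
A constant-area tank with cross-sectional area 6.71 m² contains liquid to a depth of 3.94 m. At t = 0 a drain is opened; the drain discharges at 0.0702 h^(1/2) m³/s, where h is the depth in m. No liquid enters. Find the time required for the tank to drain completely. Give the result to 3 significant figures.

379 s

Accumulation of liquid (constant cross-section A): A dh/dt = −0.0702 √h.
Separate and integrate: 2(√h − √h₀) = −(0.0702/A) t.
Tank is empty when √h = 0: t_empty = 2A√h₀/0.0702.
t_empty = 2·6.71·√3.94/0.0702 = 13.420·1.9849/0.0702 = 379.46 s.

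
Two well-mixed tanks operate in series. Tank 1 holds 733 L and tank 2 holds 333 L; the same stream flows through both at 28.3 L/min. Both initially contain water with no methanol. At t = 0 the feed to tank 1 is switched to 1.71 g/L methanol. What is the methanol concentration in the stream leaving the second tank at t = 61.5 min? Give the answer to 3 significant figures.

Each tank obeys Vᵢ dCᵢ/dt = Q(Cᵢ₋₁ − Cᵢ), so τᵢ = Vᵢ/Q.
τ₁ = 733/28.3 = 25.901 min; τ₂ = 333/28.3 = 11.767 min.
Tank 1: C₁ = C_in(1 − e^(−t/τ₁)). Tank 2 (τ₁ ≠ τ₂): C₂ = C_in[1 − (τ₁ e^(−t/τ₁) − τ₂ e^(−t/τ₂))/(τ₁ − τ₂)].
At t = 61.5: e^(−t/τ₁) = 0.093068, e^(−t/τ₂) = 0.0053719.
C₂ = 1.71·[1 − (25.901·0.093068 − 11.767·0.0053719)/(14.134)] = 1.71·0.83392 = 1.4260 g/L.

1.43 g/L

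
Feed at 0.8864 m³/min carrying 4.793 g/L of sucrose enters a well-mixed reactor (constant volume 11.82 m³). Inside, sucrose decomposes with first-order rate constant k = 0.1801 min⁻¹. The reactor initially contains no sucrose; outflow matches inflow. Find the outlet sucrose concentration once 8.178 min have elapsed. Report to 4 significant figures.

V dC/dt = Q(C_in − C) − k V C.
This is linear with rate a = Q/V + k = 0.255092 min⁻¹.
C_ss = Q C_in/(Q + kV) = 1.40904 g/L; C(t) = C_ss + (C₀ − C_ss) e^(−a t).
C(8.178) = 1.40904 + (-1.40904)·e^(−0.255092·8.178) = 1.40904 + (-1.40904)·0.124166 = 1.23409 g/L.

1.234 g/L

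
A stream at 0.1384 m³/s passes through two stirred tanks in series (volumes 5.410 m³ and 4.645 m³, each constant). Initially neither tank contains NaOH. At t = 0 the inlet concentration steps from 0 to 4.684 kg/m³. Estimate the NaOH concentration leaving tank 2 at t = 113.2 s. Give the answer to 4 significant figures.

Species balance on tank i: dCᵢ/dt = (Cᵢ₋₁ − Cᵢ)/τᵢ with τᵢ = Vᵢ/Q.
τ₁ = 5.410/0.1384 = 39.0896 s; τ₂ = 4.645/0.1384 = 33.5621 s.
Solving the cascade with C₁(0)=C₂(0)=0 gives C₂(t) = C_in[1 − (τ₁ e^(−t/τ₁) − τ₂ e^(−t/τ₂))/(τ₁ − τ₂)].
At t = 113.2: e^(−t/τ₁) = 0.0552487, e^(−t/τ₂) = 0.0342918.
C₂ = 4.684·[1 − (39.0896·0.0552487 − 33.5621·0.0342918)/(5.52746)] = 4.684·0.817504 = 3.82919 kg/m³.

3.829 kg/m³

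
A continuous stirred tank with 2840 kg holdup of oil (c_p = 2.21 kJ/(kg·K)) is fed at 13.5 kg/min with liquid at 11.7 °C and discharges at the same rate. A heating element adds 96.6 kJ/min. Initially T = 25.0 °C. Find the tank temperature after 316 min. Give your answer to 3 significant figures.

First-law balance (no shaft work): M c_p dT/dt = ṁ c_p (T_in − T) + 96.6.
Rearrange: dT/dt = (T_ss − T)/τ with τ = M/ṁ = 210.37 min and T_ss = T_in + Q̇/(ṁ c_p) = 14.938 °C.
Solution: T(t) = T_ss + (T₀ − T_ss) e^(−t/τ).
T(316) = 14.938 + (10.062)·e^(−316/210.37) = 14.938 + (10.062)·0.22266 = 17.178 °C.

17.2 °C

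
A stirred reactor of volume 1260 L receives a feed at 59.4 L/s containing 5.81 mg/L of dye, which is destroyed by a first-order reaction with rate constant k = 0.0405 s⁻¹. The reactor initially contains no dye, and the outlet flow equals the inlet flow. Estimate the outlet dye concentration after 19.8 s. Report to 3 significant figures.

Species balance: V dC/dt = Q C_in − Q C − k V C.
This is linear with rate a = Q/V + k = 0.087643 s⁻¹.
C_ss = Q C_in/(Q + kV) = 3.1252 mg/L; C(t) = C_ss + (C₀ − C_ss) e^(−a t).
C(19.8) = 3.1252 + (-3.1252)·e^(−0.087643·19.8) = 3.1252 + (-3.1252)·0.17634 = 2.5741 mg/L.

2.57 mg/L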